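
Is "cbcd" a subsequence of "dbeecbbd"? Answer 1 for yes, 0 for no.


Check if "cbcd" is a subsequence of "dbeecbbd"
Greedy scan:
  Position 0 ('d'): no match needed
  Position 1 ('b'): no match needed
  Position 2 ('e'): no match needed
  Position 3 ('e'): no match needed
  Position 4 ('c'): matches sub[0] = 'c'
  Position 5 ('b'): matches sub[1] = 'b'
  Position 6 ('b'): no match needed
  Position 7 ('d'): no match needed
Only matched 2/4 characters => not a subsequence

0


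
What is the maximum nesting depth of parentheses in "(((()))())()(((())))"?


Input: "(((()))())()(((())))"
Tracking depth:
  Position 0 '(': depth becomes 1
  Position 1 '(': depth becomes 2
  Position 2 '(': depth becomes 3
  Position 3 '(': depth becomes 4
  Position 4 ')': depth becomes 3
  Position 5 ')': depth becomes 2
  Position 6 ')': depth becomes 1
  Position 7 '(': depth becomes 2
  Position 8 ')': depth becomes 1
  Position 9 ')': depth becomes 0
  Position 10 '(': depth becomes 1
  Position 11 ')': depth becomes 0
  Position 12 '(': depth becomes 1
  Position 13 '(': depth becomes 2
  Position 14 '(': depth becomes 3
  Position 15 '(': depth becomes 4
  Position 16 ')': depth becomes 3
  Position 17 ')': depth becomes 2
  Position 18 ')': depth becomes 1
  Position 19 ')': depth becomes 0
Maximum depth reached: 4

4


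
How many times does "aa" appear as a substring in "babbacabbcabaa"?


Searching for "aa" in "babbacabbcabaa"
Scanning each position:
  Position 0: "ba" => no
  Position 1: "ab" => no
  Position 2: "bb" => no
  Position 3: "ba" => no
  Position 4: "ac" => no
  Position 5: "ca" => no
  Position 6: "ab" => no
  Position 7: "bb" => no
  Position 8: "bc" => no
  Position 9: "ca" => no
  Position 10: "ab" => no
  Position 11: "ba" => no
  Position 12: "aa" => MATCH
Total occurrences: 1

1


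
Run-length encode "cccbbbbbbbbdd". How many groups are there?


Input: cccbbbbbbbbdd
Scanning for consecutive runs:
  Group 1: 'c' x 3 (positions 0-2)
  Group 2: 'b' x 8 (positions 3-10)
  Group 3: 'd' x 2 (positions 11-12)
Total groups: 3

3


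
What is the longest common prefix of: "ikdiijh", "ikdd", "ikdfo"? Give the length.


Words: ikdiijh, ikdd, ikdfo
  Position 0: all 'i' => match
  Position 1: all 'k' => match
  Position 2: all 'd' => match
  Position 3: ('i', 'd', 'f') => mismatch, stop
LCP = "ikd" (length 3)

3


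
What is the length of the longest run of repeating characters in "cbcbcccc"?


Input: "cbcbcccc"
Scanning for longest run:
  Position 1 ('b'): new char, reset run to 1
  Position 2 ('c'): new char, reset run to 1
  Position 3 ('b'): new char, reset run to 1
  Position 4 ('c'): new char, reset run to 1
  Position 5 ('c'): continues run of 'c', length=2
  Position 6 ('c'): continues run of 'c', length=3
  Position 7 ('c'): continues run of 'c', length=4
Longest run: 'c' with length 4

4


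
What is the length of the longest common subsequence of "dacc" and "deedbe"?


LCS of "dacc" and "deedbe"
DP table:
           d    e    e    d    b    e
      0    0    0    0    0    0    0
  d   0    1    1    1    1    1    1
  a   0    1    1    1    1    1    1
  c   0    1    1    1    1    1    1
  c   0    1    1    1    1    1    1
LCS length = dp[4][6] = 1

1


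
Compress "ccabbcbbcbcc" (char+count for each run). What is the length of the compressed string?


Input: ccabbcbbcbcc
Runs:
  'c' x 2 => "c2"
  'a' x 1 => "a1"
  'b' x 2 => "b2"
  'c' x 1 => "c1"
  'b' x 2 => "b2"
  'c' x 1 => "c1"
  'b' x 1 => "b1"
  'c' x 2 => "c2"
Compressed: "c2a1b2c1b2c1b1c2"
Compressed length: 16

16


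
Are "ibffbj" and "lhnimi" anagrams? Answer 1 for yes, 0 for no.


Strings: "ibffbj", "lhnimi"
Sorted first:  bbffij
Sorted second: hiilmn
Differ at position 0: 'b' vs 'h' => not anagrams

0


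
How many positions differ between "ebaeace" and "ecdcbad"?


Comparing "ebaeace" and "ecdcbad" position by position:
  Position 0: 'e' vs 'e' => same
  Position 1: 'b' vs 'c' => DIFFER
  Position 2: 'a' vs 'd' => DIFFER
  Position 3: 'e' vs 'c' => DIFFER
  Position 4: 'a' vs 'b' => DIFFER
  Position 5: 'c' vs 'a' => DIFFER
  Position 6: 'e' vs 'd' => DIFFER
Positions that differ: 6

6


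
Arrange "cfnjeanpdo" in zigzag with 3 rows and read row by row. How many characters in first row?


Zigzag "cfnjeanpdo" into 3 rows:
Placing characters:
  'c' => row 0
  'f' => row 1
  'n' => row 2
  'j' => row 1
  'e' => row 0
  'a' => row 1
  'n' => row 2
  'p' => row 1
  'd' => row 0
  'o' => row 1
Rows:
  Row 0: "ced"
  Row 1: "fjapo"
  Row 2: "nn"
First row length: 3

3


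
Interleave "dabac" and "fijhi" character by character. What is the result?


Interleaving "dabac" and "fijhi":
  Position 0: 'd' from first, 'f' from second => "df"
  Position 1: 'a' from first, 'i' from second => "ai"
  Position 2: 'b' from first, 'j' from second => "bj"
  Position 3: 'a' from first, 'h' from second => "ah"
  Position 4: 'c' from first, 'i' from second => "ci"
Result: dfaibjahci

dfaibjahci


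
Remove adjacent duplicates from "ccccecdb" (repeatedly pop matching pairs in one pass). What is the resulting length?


Input: ccccecdb
Stack-based adjacent duplicate removal:
  Read 'c': push. Stack: c
  Read 'c': matches stack top 'c' => pop. Stack: (empty)
  Read 'c': push. Stack: c
  Read 'c': matches stack top 'c' => pop. Stack: (empty)
  Read 'e': push. Stack: e
  Read 'c': push. Stack: ec
  Read 'd': push. Stack: ecd
  Read 'b': push. Stack: ecdb
Final stack: "ecdb" (length 4)

4


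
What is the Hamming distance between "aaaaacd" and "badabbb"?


Comparing "aaaaacd" and "badabbb" position by position:
  Position 0: 'a' vs 'b' => differ
  Position 1: 'a' vs 'a' => same
  Position 2: 'a' vs 'd' => differ
  Position 3: 'a' vs 'a' => same
  Position 4: 'a' vs 'b' => differ
  Position 5: 'c' vs 'b' => differ
  Position 6: 'd' vs 'b' => differ
Total differences (Hamming distance): 5

5


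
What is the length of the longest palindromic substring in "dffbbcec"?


Input: "dffbbcec"
Checking substrings for palindromes:
  [5:8] "cec" (len 3) => palindrome
  [1:3] "ff" (len 2) => palindrome
  [3:5] "bb" (len 2) => palindrome
Longest palindromic substring: "cec" with length 3

3


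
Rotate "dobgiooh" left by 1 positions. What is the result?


Input: "dobgiooh", rotate left by 1
First 1 characters: "d"
Remaining characters: "obgiooh"
Concatenate remaining + first: "obgiooh" + "d" = "obgioohd"

obgioohd


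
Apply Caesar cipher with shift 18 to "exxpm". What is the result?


Caesar cipher: shift "exxpm" by 18
  'e' (pos 4) + 18 = pos 22 = 'w'
  'x' (pos 23) + 18 = pos 15 = 'p'
  'x' (pos 23) + 18 = pos 15 = 'p'
  'p' (pos 15) + 18 = pos 7 = 'h'
  'm' (pos 12) + 18 = pos 4 = 'e'
Result: wpphe

wpphe


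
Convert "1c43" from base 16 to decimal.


Input: "1c43" in base 16
Positional expansion:
  Digit '1' (value 1) x 16^3 = 4096
  Digit 'c' (value 12) x 16^2 = 3072
  Digit '4' (value 4) x 16^1 = 64
  Digit '3' (value 3) x 16^0 = 3
Sum = 7235

7235


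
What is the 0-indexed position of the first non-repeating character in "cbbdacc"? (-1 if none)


Input: cbbdacc
Character frequencies:
  'a': 1
  'b': 2
  'c': 3
  'd': 1
Scanning left to right for freq == 1:
  Position 0 ('c'): freq=3, skip
  Position 1 ('b'): freq=2, skip
  Position 2 ('b'): freq=2, skip
  Position 3 ('d'): unique! => answer = 3

3


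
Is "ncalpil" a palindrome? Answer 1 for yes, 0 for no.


Input: ncalpil
Reversed: liplacn
  Compare pos 0 ('n') with pos 6 ('l'): MISMATCH
  Compare pos 1 ('c') with pos 5 ('i'): MISMATCH
  Compare pos 2 ('a') with pos 4 ('p'): MISMATCH
Result: not a palindrome

0


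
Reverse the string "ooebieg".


Input: ooebieg
Reading characters right to left:
  Position 6: 'g'
  Position 5: 'e'
  Position 4: 'i'
  Position 3: 'b'
  Position 2: 'e'
  Position 1: 'o'
  Position 0: 'o'
Reversed: geibeoo

geibeoo


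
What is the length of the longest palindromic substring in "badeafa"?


Input: "badeafa"
Checking substrings for palindromes:
  [4:7] "afa" (len 3) => palindrome
Longest palindromic substring: "afa" with length 3

3


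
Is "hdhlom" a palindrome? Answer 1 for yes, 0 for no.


Input: hdhlom
Reversed: molhdh
  Compare pos 0 ('h') with pos 5 ('m'): MISMATCH
  Compare pos 1 ('d') with pos 4 ('o'): MISMATCH
  Compare pos 2 ('h') with pos 3 ('l'): MISMATCH
Result: not a palindrome

0


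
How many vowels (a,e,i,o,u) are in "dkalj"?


Input: dkalj
Checking each character:
  'd' at position 0: consonant
  'k' at position 1: consonant
  'a' at position 2: vowel (running total: 1)
  'l' at position 3: consonant
  'j' at position 4: consonant
Total vowels: 1

1


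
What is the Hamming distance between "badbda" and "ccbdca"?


Comparing "badbda" and "ccbdca" position by position:
  Position 0: 'b' vs 'c' => differ
  Position 1: 'a' vs 'c' => differ
  Position 2: 'd' vs 'b' => differ
  Position 3: 'b' vs 'd' => differ
  Position 4: 'd' vs 'c' => differ
  Position 5: 'a' vs 'a' => same
Total differences (Hamming distance): 5

5


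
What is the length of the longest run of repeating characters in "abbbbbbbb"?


Input: "abbbbbbbb"
Scanning for longest run:
  Position 1 ('b'): new char, reset run to 1
  Position 2 ('b'): continues run of 'b', length=2
  Position 3 ('b'): continues run of 'b', length=3
  Position 4 ('b'): continues run of 'b', length=4
  Position 5 ('b'): continues run of 'b', length=5
  Position 6 ('b'): continues run of 'b', length=6
  Position 7 ('b'): continues run of 'b', length=7
  Position 8 ('b'): continues run of 'b', length=8
Longest run: 'b' with length 8

8


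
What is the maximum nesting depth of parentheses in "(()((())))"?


Input: "(()((())))"
Tracking depth:
  Position 0 '(': depth becomes 1
  Position 1 '(': depth becomes 2
  Position 2 ')': depth becomes 1
  Position 3 '(': depth becomes 2
  Position 4 '(': depth becomes 3
  Position 5 '(': depth becomes 4
  Position 6 ')': depth becomes 3
  Position 7 ')': depth becomes 2
  Position 8 ')': depth becomes 1
  Position 9 ')': depth becomes 0
Maximum depth reached: 4

4


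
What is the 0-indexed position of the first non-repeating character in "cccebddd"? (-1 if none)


Input: cccebddd
Character frequencies:
  'b': 1
  'c': 3
  'd': 3
  'e': 1
Scanning left to right for freq == 1:
  Position 0 ('c'): freq=3, skip
  Position 1 ('c'): freq=3, skip
  Position 2 ('c'): freq=3, skip
  Position 3 ('e'): unique! => answer = 3

3


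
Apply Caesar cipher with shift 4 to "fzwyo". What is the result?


Caesar cipher: shift "fzwyo" by 4
  'f' (pos 5) + 4 = pos 9 = 'j'
  'z' (pos 25) + 4 = pos 3 = 'd'
  'w' (pos 22) + 4 = pos 0 = 'a'
  'y' (pos 24) + 4 = pos 2 = 'c'
  'o' (pos 14) + 4 = pos 18 = 's'
Result: jdacs

jdacs


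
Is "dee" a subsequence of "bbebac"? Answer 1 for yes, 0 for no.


Check if "dee" is a subsequence of "bbebac"
Greedy scan:
  Position 0 ('b'): no match needed
  Position 1 ('b'): no match needed
  Position 2 ('e'): no match needed
  Position 3 ('b'): no match needed
  Position 4 ('a'): no match needed
  Position 5 ('c'): no match needed
Only matched 0/3 characters => not a subsequence

0


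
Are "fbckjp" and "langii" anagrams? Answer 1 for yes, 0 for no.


Strings: "fbckjp", "langii"
Sorted first:  bcfjkp
Sorted second: agiiln
Differ at position 0: 'b' vs 'a' => not anagrams

0


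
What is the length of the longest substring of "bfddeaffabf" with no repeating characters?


Input: "bfddeaffabf"
Sliding window (track last position of each char):
  Position 0 ('b'): window [0,0] length 1 -- new best
  Position 1 ('f'): window [0,1] length 2 -- new best
  Position 2 ('d'): window [0,2] length 3 -- new best
  Position 3 ('d'): repeat (last at 2), move window start to 3
  Position 3 ('d'): window [3,3] length 1
  Position 4 ('e'): window [3,4] length 2
  Position 5 ('a'): window [3,5] length 3
  Position 6 ('f'): window [3,6] length 4 -- new best
  Position 7 ('f'): repeat (last at 6), move window start to 7
  Position 7 ('f'): window [7,7] length 1
  Position 8 ('a'): window [7,8] length 2
  Position 9 ('b'): window [7,9] length 3
  Position 10 ('f'): repeat (last at 7), move window start to 8
  Position 10 ('f'): window [8,10] length 3
Longest substring with no repeats: "deaf" with length 4

4


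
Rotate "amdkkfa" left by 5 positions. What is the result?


Input: "amdkkfa", rotate left by 5
First 5 characters: "amdkk"
Remaining characters: "fa"
Concatenate remaining + first: "fa" + "amdkk" = "faamdkk"

faamdkk


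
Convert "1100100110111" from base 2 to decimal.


Input: "1100100110111" in base 2
Positional expansion:
  Digit '1' (value 1) x 2^12 = 4096
  Digit '1' (value 1) x 2^11 = 2048
  Digit '0' (value 0) x 2^10 = 0
  Digit '0' (value 0) x 2^9 = 0
  Digit '1' (value 1) x 2^8 = 256
  Digit '0' (value 0) x 2^7 = 0
  Digit '0' (value 0) x 2^6 = 0
  Digit '1' (value 1) x 2^5 = 32
  Digit '1' (value 1) x 2^4 = 16
  Digit '0' (value 0) x 2^3 = 0
  Digit '1' (value 1) x 2^2 = 4
  Digit '1' (value 1) x 2^1 = 2
  Digit '1' (value 1) x 2^0 = 1
Sum = 6455

6455


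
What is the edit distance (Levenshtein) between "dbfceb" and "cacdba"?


Computing edit distance: "dbfceb" -> "cacdba"
DP table:
           c    a    c    d    b    a
      0    1    2    3    4    5    6
  d   1    1    2    3    3    4    5
  b   2    2    2    3    4    3    4
  f   3    3    3    3    4    4    4
  c   4    3    4    3    4    5    5
  e   5    4    4    4    4    5    6
  b   6    5    5    5    5    4    5
Edit distance = dp[6][6] = 5

5


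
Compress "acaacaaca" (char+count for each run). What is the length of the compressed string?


Input: acaacaaca
Runs:
  'a' x 1 => "a1"
  'c' x 1 => "c1"
  'a' x 2 => "a2"
  'c' x 1 => "c1"
  'a' x 2 => "a2"
  'c' x 1 => "c1"
  'a' x 1 => "a1"
Compressed: "a1c1a2c1a2c1a1"
Compressed length: 14

14


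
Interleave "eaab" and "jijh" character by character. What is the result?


Interleaving "eaab" and "jijh":
  Position 0: 'e' from first, 'j' from second => "ej"
  Position 1: 'a' from first, 'i' from second => "ai"
  Position 2: 'a' from first, 'j' from second => "aj"
  Position 3: 'b' from first, 'h' from second => "bh"
Result: ejaiajbh

ejaiajbh


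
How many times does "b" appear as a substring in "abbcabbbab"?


Searching for "b" in "abbcabbbab"
Scanning each position:
  Position 0: "a" => no
  Position 1: "b" => MATCH
  Position 2: "b" => MATCH
  Position 3: "c" => no
  Position 4: "a" => no
  Position 5: "b" => MATCH
  Position 6: "b" => MATCH
  Position 7: "b" => MATCH
  Position 8: "a" => no
  Position 9: "b" => MATCH
Total occurrences: 6

6


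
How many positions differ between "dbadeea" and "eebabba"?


Comparing "dbadeea" and "eebabba" position by position:
  Position 0: 'd' vs 'e' => DIFFER
  Position 1: 'b' vs 'e' => DIFFER
  Position 2: 'a' vs 'b' => DIFFER
  Position 3: 'd' vs 'a' => DIFFER
  Position 4: 'e' vs 'b' => DIFFER
  Position 5: 'e' vs 'b' => DIFFER
  Position 6: 'a' vs 'a' => same
Positions that differ: 6

6


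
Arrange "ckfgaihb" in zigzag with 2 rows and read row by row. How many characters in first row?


Zigzag "ckfgaihb" into 2 rows:
Placing characters:
  'c' => row 0
  'k' => row 1
  'f' => row 0
  'g' => row 1
  'a' => row 0
  'i' => row 1
  'h' => row 0
  'b' => row 1
Rows:
  Row 0: "cfah"
  Row 1: "kgib"
First row length: 4

4


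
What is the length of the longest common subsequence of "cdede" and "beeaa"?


LCS of "cdede" and "beeaa"
DP table:
           b    e    e    a    a
      0    0    0    0    0    0
  c   0    0    0    0    0    0
  d   0    0    0    0    0    0
  e   0    0    1    1    1    1
  d   0    0    1    1    1    1
  e   0    0    1    2    2    2
LCS length = dp[5][5] = 2

2


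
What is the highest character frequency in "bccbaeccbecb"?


Input: bccbaeccbecb
Character counts:
  'a': 1
  'b': 4
  'c': 5
  'e': 2
Maximum frequency: 5

5


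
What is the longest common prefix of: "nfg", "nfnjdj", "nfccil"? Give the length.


Words: nfg, nfnjdj, nfccil
  Position 0: all 'n' => match
  Position 1: all 'f' => match
  Position 2: ('g', 'n', 'c') => mismatch, stop
LCP = "nf" (length 2)

2


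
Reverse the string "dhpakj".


Input: dhpakj
Reading characters right to left:
  Position 5: 'j'
  Position 4: 'k'
  Position 3: 'a'
  Position 2: 'p'
  Position 1: 'h'
  Position 0: 'd'
Reversed: jkaphd

jkaphd


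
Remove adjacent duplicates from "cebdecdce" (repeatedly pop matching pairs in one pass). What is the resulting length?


Input: cebdecdce
Stack-based adjacent duplicate removal:
  Read 'c': push. Stack: c
  Read 'e': push. Stack: ce
  Read 'b': push. Stack: ceb
  Read 'd': push. Stack: cebd
  Read 'e': push. Stack: cebde
  Read 'c': push. Stack: cebdec
  Read 'd': push. Stack: cebdecd
  Read 'c': push. Stack: cebdecdc
  Read 'e': push. Stack: cebdecdce
Final stack: "cebdecdce" (length 9)

9


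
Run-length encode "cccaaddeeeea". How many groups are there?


Input: cccaaddeeeea
Scanning for consecutive runs:
  Group 1: 'c' x 3 (positions 0-2)
  Group 2: 'a' x 2 (positions 3-4)
  Group 3: 'd' x 2 (positions 5-6)
  Group 4: 'e' x 4 (positions 7-10)
  Group 5: 'a' x 1 (positions 11-11)
Total groups: 5

5


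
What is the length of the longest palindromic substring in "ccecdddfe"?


Input: "ccecdddfe"
Checking substrings for palindromes:
  [1:4] "cec" (len 3) => palindrome
  [4:7] "ddd" (len 3) => palindrome
  [0:2] "cc" (len 2) => palindrome
  [4:6] "dd" (len 2) => palindrome
  [5:7] "dd" (len 2) => palindrome
Longest palindromic substring: "cec" with length 3

3


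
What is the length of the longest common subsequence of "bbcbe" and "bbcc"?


LCS of "bbcbe" and "bbcc"
DP table:
           b    b    c    c
      0    0    0    0    0
  b   0    1    1    1    1
  b   0    1    2    2    2
  c   0    1    2    3    3
  b   0    1    2    3    3
  e   0    1    2    3    3
LCS length = dp[5][4] = 3

3


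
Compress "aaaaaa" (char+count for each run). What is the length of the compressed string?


Input: aaaaaa
Runs:
  'a' x 6 => "a6"
Compressed: "a6"
Compressed length: 2

2


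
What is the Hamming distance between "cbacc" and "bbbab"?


Comparing "cbacc" and "bbbab" position by position:
  Position 0: 'c' vs 'b' => differ
  Position 1: 'b' vs 'b' => same
  Position 2: 'a' vs 'b' => differ
  Position 3: 'c' vs 'a' => differ
  Position 4: 'c' vs 'b' => differ
Total differences (Hamming distance): 4

4


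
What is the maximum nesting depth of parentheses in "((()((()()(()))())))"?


Input: "((()((()()(()))())))"
Tracking depth:
  Position 0 '(': depth becomes 1
  Position 1 '(': depth becomes 2
  Position 2 '(': depth becomes 3
  Position 3 ')': depth becomes 2
  Position 4 '(': depth becomes 3
  Position 5 '(': depth becomes 4
  Position 6 '(': depth becomes 5
  Position 7 ')': depth becomes 4
  Position 8 '(': depth becomes 5
  Position 9 ')': depth becomes 4
  Position 10 '(': depth becomes 5
  Position 11 '(': depth becomes 6
  Position 12 ')': depth becomes 5
  Position 13 ')': depth becomes 4
  Position 14 ')': depth becomes 3
  Position 15 '(': depth becomes 4
  Position 16 ')': depth becomes 3
  Position 17 ')': depth becomes 2
  Position 18 ')': depth becomes 1
  Position 19 ')': depth becomes 0
Maximum depth reached: 6

6


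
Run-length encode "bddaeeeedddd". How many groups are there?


Input: bddaeeeedddd
Scanning for consecutive runs:
  Group 1: 'b' x 1 (positions 0-0)
  Group 2: 'd' x 2 (positions 1-2)
  Group 3: 'a' x 1 (positions 3-3)
  Group 4: 'e' x 4 (positions 4-7)
  Group 5: 'd' x 4 (positions 8-11)
Total groups: 5

5


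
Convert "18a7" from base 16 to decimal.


Input: "18a7" in base 16
Positional expansion:
  Digit '1' (value 1) x 16^3 = 4096
  Digit '8' (value 8) x 16^2 = 2048
  Digit 'a' (value 10) x 16^1 = 160
  Digit '7' (value 7) x 16^0 = 7
Sum = 6311

6311


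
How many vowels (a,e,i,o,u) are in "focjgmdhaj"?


Input: focjgmdhaj
Checking each character:
  'f' at position 0: consonant
  'o' at position 1: vowel (running total: 1)
  'c' at position 2: consonant
  'j' at position 3: consonant
  'g' at position 4: consonant
  'm' at position 5: consonant
  'd' at position 6: consonant
  'h' at position 7: consonant
  'a' at position 8: vowel (running total: 2)
  'j' at position 9: consonant
Total vowels: 2

2


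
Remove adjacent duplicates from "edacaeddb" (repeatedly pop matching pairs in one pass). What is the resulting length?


Input: edacaeddb
Stack-based adjacent duplicate removal:
  Read 'e': push. Stack: e
  Read 'd': push. Stack: ed
  Read 'a': push. Stack: eda
  Read 'c': push. Stack: edac
  Read 'a': push. Stack: edaca
  Read 'e': push. Stack: edacae
  Read 'd': push. Stack: edacaed
  Read 'd': matches stack top 'd' => pop. Stack: edacae
  Read 'b': push. Stack: edacaeb
Final stack: "edacaeb" (length 7)

7


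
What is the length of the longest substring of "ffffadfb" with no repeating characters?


Input: "ffffadfb"
Sliding window (track last position of each char):
  Position 0 ('f'): window [0,0] length 1 -- new best
  Position 1 ('f'): repeat (last at 0), move window start to 1
  Position 1 ('f'): window [1,1] length 1
  Position 2 ('f'): repeat (last at 1), move window start to 2
  Position 2 ('f'): window [2,2] length 1
  Position 3 ('f'): repeat (last at 2), move window start to 3
  Position 3 ('f'): window [3,3] length 1
  Position 4 ('a'): window [3,4] length 2 -- new best
  Position 5 ('d'): window [3,5] length 3 -- new best
  Position 6 ('f'): repeat (last at 3), move window start to 4
  Position 6 ('f'): window [4,6] length 3
  Position 7 ('b'): window [4,7] length 4 -- new best
Longest substring with no repeats: "adfb" with length 4

4


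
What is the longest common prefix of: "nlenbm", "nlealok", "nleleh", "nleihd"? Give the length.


Words: nlenbm, nlealok, nleleh, nleihd
  Position 0: all 'n' => match
  Position 1: all 'l' => match
  Position 2: all 'e' => match
  Position 3: ('n', 'a', 'l', 'i') => mismatch, stop
LCP = "nle" (length 3)

3


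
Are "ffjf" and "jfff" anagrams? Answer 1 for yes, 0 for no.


Strings: "ffjf", "jfff"
Sorted first:  fffj
Sorted second: fffj
Sorted forms match => anagrams

1


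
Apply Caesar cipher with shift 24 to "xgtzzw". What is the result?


Caesar cipher: shift "xgtzzw" by 24
  'x' (pos 23) + 24 = pos 21 = 'v'
  'g' (pos 6) + 24 = pos 4 = 'e'
  't' (pos 19) + 24 = pos 17 = 'r'
  'z' (pos 25) + 24 = pos 23 = 'x'
  'z' (pos 25) + 24 = pos 23 = 'x'
  'w' (pos 22) + 24 = pos 20 = 'u'
Result: verxxu

verxxu


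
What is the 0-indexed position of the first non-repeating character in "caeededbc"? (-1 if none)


Input: caeededbc
Character frequencies:
  'a': 1
  'b': 1
  'c': 2
  'd': 2
  'e': 3
Scanning left to right for freq == 1:
  Position 0 ('c'): freq=2, skip
  Position 1 ('a'): unique! => answer = 1

1


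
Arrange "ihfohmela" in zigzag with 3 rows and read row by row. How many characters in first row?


Zigzag "ihfohmela" into 3 rows:
Placing characters:
  'i' => row 0
  'h' => row 1
  'f' => row 2
  'o' => row 1
  'h' => row 0
  'm' => row 1
  'e' => row 2
  'l' => row 1
  'a' => row 0
Rows:
  Row 0: "iha"
  Row 1: "homl"
  Row 2: "fe"
First row length: 3

3


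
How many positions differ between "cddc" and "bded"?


Comparing "cddc" and "bded" position by position:
  Position 0: 'c' vs 'b' => DIFFER
  Position 1: 'd' vs 'd' => same
  Position 2: 'd' vs 'e' => DIFFER
  Position 3: 'c' vs 'd' => DIFFER
Positions that differ: 3

3


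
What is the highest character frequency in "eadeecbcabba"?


Input: eadeecbcabba
Character counts:
  'a': 3
  'b': 3
  'c': 2
  'd': 1
  'e': 3
Maximum frequency: 3

3


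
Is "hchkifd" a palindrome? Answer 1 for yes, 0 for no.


Input: hchkifd
Reversed: dfikhch
  Compare pos 0 ('h') with pos 6 ('d'): MISMATCH
  Compare pos 1 ('c') with pos 5 ('f'): MISMATCH
  Compare pos 2 ('h') with pos 4 ('i'): MISMATCH
Result: not a palindrome

0


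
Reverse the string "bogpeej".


Input: bogpeej
Reading characters right to left:
  Position 6: 'j'
  Position 5: 'e'
  Position 4: 'e'
  Position 3: 'p'
  Position 2: 'g'
  Position 1: 'o'
  Position 0: 'b'
Reversed: jeepgob

jeepgob


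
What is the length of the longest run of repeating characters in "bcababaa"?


Input: "bcababaa"
Scanning for longest run:
  Position 1 ('c'): new char, reset run to 1
  Position 2 ('a'): new char, reset run to 1
  Position 3 ('b'): new char, reset run to 1
  Position 4 ('a'): new char, reset run to 1
  Position 5 ('b'): new char, reset run to 1
  Position 6 ('a'): new char, reset run to 1
  Position 7 ('a'): continues run of 'a', length=2
Longest run: 'a' with length 2

2


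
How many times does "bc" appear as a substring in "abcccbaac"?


Searching for "bc" in "abcccbaac"
Scanning each position:
  Position 0: "ab" => no
  Position 1: "bc" => MATCH
  Position 2: "cc" => no
  Position 3: "cc" => no
  Position 4: "cb" => no
  Position 5: "ba" => no
  Position 6: "aa" => no
  Position 7: "ac" => no
Total occurrences: 1

1


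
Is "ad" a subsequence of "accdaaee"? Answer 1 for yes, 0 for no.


Check if "ad" is a subsequence of "accdaaee"
Greedy scan:
  Position 0 ('a'): matches sub[0] = 'a'
  Position 1 ('c'): no match needed
  Position 2 ('c'): no match needed
  Position 3 ('d'): matches sub[1] = 'd'
  Position 4 ('a'): no match needed
  Position 5 ('a'): no match needed
  Position 6 ('e'): no match needed
  Position 7 ('e'): no match needed
All 2 characters matched => is a subsequence

1


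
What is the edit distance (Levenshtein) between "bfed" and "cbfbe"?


Computing edit distance: "bfed" -> "cbfbe"
DP table:
           c    b    f    b    e
      0    1    2    3    4    5
  b   1    1    1    2    3    4
  f   2    2    2    1    2    3
  e   3    3    3    2    2    2
  d   4    4    4    3    3    3
Edit distance = dp[4][5] = 3

3


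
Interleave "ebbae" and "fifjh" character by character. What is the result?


Interleaving "ebbae" and "fifjh":
  Position 0: 'e' from first, 'f' from second => "ef"
  Position 1: 'b' from first, 'i' from second => "bi"
  Position 2: 'b' from first, 'f' from second => "bf"
  Position 3: 'a' from first, 'j' from second => "aj"
  Position 4: 'e' from first, 'h' from second => "eh"
Result: efbibfajeh

efbibfajeh


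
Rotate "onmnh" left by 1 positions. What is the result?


Input: "onmnh", rotate left by 1
First 1 characters: "o"
Remaining characters: "nmnh"
Concatenate remaining + first: "nmnh" + "o" = "nmnho"

nmnho


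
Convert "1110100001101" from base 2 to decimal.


Input: "1110100001101" in base 2
Positional expansion:
  Digit '1' (value 1) x 2^12 = 4096
  Digit '1' (value 1) x 2^11 = 2048
  Digit '1' (value 1) x 2^10 = 1024
  Digit '0' (value 0) x 2^9 = 0
  Digit '1' (value 1) x 2^8 = 256
  Digit '0' (value 0) x 2^7 = 0
  Digit '0' (value 0) x 2^6 = 0
  Digit '0' (value 0) x 2^5 = 0
  Digit '0' (value 0) x 2^4 = 0
  Digit '1' (value 1) x 2^3 = 8
  Digit '1' (value 1) x 2^2 = 4
  Digit '0' (value 0) x 2^1 = 0
  Digit '1' (value 1) x 2^0 = 1
Sum = 7437

7437


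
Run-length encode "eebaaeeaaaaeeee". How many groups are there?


Input: eebaaeeaaaaeeee
Scanning for consecutive runs:
  Group 1: 'e' x 2 (positions 0-1)
  Group 2: 'b' x 1 (positions 2-2)
  Group 3: 'a' x 2 (positions 3-4)
  Group 4: 'e' x 2 (positions 5-6)
  Group 5: 'a' x 4 (positions 7-10)
  Group 6: 'e' x 4 (positions 11-14)
Total groups: 6

6


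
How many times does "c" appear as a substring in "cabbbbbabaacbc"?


Searching for "c" in "cabbbbbabaacbc"
Scanning each position:
  Position 0: "c" => MATCH
  Position 1: "a" => no
  Position 2: "b" => no
  Position 3: "b" => no
  Position 4: "b" => no
  Position 5: "b" => no
  Position 6: "b" => no
  Position 7: "a" => no
  Position 8: "b" => no
  Position 9: "a" => no
  Position 10: "a" => no
  Position 11: "c" => MATCH
  Position 12: "b" => no
  Position 13: "c" => MATCH
Total occurrences: 3

3


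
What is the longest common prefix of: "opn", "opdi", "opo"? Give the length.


Words: opn, opdi, opo
  Position 0: all 'o' => match
  Position 1: all 'p' => match
  Position 2: ('n', 'd', 'o') => mismatch, stop
LCP = "op" (length 2)

2


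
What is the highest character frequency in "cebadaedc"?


Input: cebadaedc
Character counts:
  'a': 2
  'b': 1
  'c': 2
  'd': 2
  'e': 2
Maximum frequency: 2

2


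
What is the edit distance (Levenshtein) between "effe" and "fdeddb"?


Computing edit distance: "effe" -> "fdeddb"
DP table:
           f    d    e    d    d    b
      0    1    2    3    4    5    6
  e   1    1    2    2    3    4    5
  f   2    1    2    3    3    4    5
  f   3    2    2    3    4    4    5
  e   4    3    3    2    3    4    5
Edit distance = dp[4][6] = 5

5


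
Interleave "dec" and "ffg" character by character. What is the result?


Interleaving "dec" and "ffg":
  Position 0: 'd' from first, 'f' from second => "df"
  Position 1: 'e' from first, 'f' from second => "ef"
  Position 2: 'c' from first, 'g' from second => "cg"
Result: dfefcg

dfefcg


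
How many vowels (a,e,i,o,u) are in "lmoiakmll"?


Input: lmoiakmll
Checking each character:
  'l' at position 0: consonant
  'm' at position 1: consonant
  'o' at position 2: vowel (running total: 1)
  'i' at position 3: vowel (running total: 2)
  'a' at position 4: vowel (running total: 3)
  'k' at position 5: consonant
  'm' at position 6: consonant
  'l' at position 7: consonant
  'l' at position 8: consonant
Total vowels: 3

3


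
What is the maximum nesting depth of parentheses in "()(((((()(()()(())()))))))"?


Input: "()(((((()(()()(())()))))))"
Tracking depth:
  Position 0 '(': depth becomes 1
  Position 1 ')': depth becomes 0
  Position 2 '(': depth becomes 1
  Position 3 '(': depth becomes 2
  Position 4 '(': depth becomes 3
  Position 5 '(': depth becomes 4
  Position 6 '(': depth becomes 5
  Position 7 '(': depth becomes 6
  Position 8 ')': depth becomes 5
  Position 9 '(': depth becomes 6
  Position 10 '(': depth becomes 7
  Position 11 ')': depth becomes 6
  Position 12 '(': depth becomes 7
  Position 13 ')': depth becomes 6
  Position 14 '(': depth becomes 7
  Position 15 '(': depth becomes 8
  Position 16 ')': depth becomes 7
  Position 17 ')': depth becomes 6
  Position 18 '(': depth becomes 7
  Position 19 ')': depth becomes 6
  Position 20 ')': depth becomes 5
  Position 21 ')': depth becomes 4
  Position 22 ')': depth becomes 3
  Position 23 ')': depth becomes 2
  Position 24 ')': depth becomes 1
  Position 25 ')': depth becomes 0
Maximum depth reached: 8

8


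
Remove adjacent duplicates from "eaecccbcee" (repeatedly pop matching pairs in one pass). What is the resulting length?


Input: eaecccbcee
Stack-based adjacent duplicate removal:
  Read 'e': push. Stack: e
  Read 'a': push. Stack: ea
  Read 'e': push. Stack: eae
  Read 'c': push. Stack: eaec
  Read 'c': matches stack top 'c' => pop. Stack: eae
  Read 'c': push. Stack: eaec
  Read 'b': push. Stack: eaecb
  Read 'c': push. Stack: eaecbc
  Read 'e': push. Stack: eaecbce
  Read 'e': matches stack top 'e' => pop. Stack: eaecbc
Final stack: "eaecbc" (length 6)

6


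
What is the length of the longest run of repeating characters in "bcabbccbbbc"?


Input: "bcabbccbbbc"
Scanning for longest run:
  Position 1 ('c'): new char, reset run to 1
  Position 2 ('a'): new char, reset run to 1
  Position 3 ('b'): new char, reset run to 1
  Position 4 ('b'): continues run of 'b', length=2
  Position 5 ('c'): new char, reset run to 1
  Position 6 ('c'): continues run of 'c', length=2
  Position 7 ('b'): new char, reset run to 1
  Position 8 ('b'): continues run of 'b', length=2
  Position 9 ('b'): continues run of 'b', length=3
  Position 10 ('c'): new char, reset run to 1
Longest run: 'b' with length 3

3


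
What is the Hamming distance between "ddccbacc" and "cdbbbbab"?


Comparing "ddccbacc" and "cdbbbbab" position by position:
  Position 0: 'd' vs 'c' => differ
  Position 1: 'd' vs 'd' => same
  Position 2: 'c' vs 'b' => differ
  Position 3: 'c' vs 'b' => differ
  Position 4: 'b' vs 'b' => same
  Position 5: 'a' vs 'b' => differ
  Position 6: 'c' vs 'a' => differ
  Position 7: 'c' vs 'b' => differ
Total differences (Hamming distance): 6

6


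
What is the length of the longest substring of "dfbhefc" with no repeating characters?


Input: "dfbhefc"
Sliding window (track last position of each char):
  Position 0 ('d'): window [0,0] length 1 -- new best
  Position 1 ('f'): window [0,1] length 2 -- new best
  Position 2 ('b'): window [0,2] length 3 -- new best
  Position 3 ('h'): window [0,3] length 4 -- new best
  Position 4 ('e'): window [0,4] length 5 -- new best
  Position 5 ('f'): repeat (last at 1), move window start to 2
  Position 5 ('f'): window [2,5] length 4
  Position 6 ('c'): window [2,6] length 5
Longest substring with no repeats: "dfbhe" with length 5

5


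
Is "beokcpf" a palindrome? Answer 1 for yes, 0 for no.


Input: beokcpf
Reversed: fpckoeb
  Compare pos 0 ('b') with pos 6 ('f'): MISMATCH
  Compare pos 1 ('e') with pos 5 ('p'): MISMATCH
  Compare pos 2 ('o') with pos 4 ('c'): MISMATCH
Result: not a palindrome

0


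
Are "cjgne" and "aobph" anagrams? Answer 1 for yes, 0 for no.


Strings: "cjgne", "aobph"
Sorted first:  cegjn
Sorted second: abhop
Differ at position 0: 'c' vs 'a' => not anagrams

0


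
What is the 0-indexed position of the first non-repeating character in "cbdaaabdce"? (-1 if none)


Input: cbdaaabdce
Character frequencies:
  'a': 3
  'b': 2
  'c': 2
  'd': 2
  'e': 1
Scanning left to right for freq == 1:
  Position 0 ('c'): freq=2, skip
  Position 1 ('b'): freq=2, skip
  Position 2 ('d'): freq=2, skip
  Position 3 ('a'): freq=3, skip
  Position 4 ('a'): freq=3, skip
  Position 5 ('a'): freq=3, skip
  Position 6 ('b'): freq=2, skip
  Position 7 ('d'): freq=2, skip
  Position 8 ('c'): freq=2, skip
  Position 9 ('e'): unique! => answer = 9

9


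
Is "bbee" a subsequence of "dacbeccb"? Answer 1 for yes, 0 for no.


Check if "bbee" is a subsequence of "dacbeccb"
Greedy scan:
  Position 0 ('d'): no match needed
  Position 1 ('a'): no match needed
  Position 2 ('c'): no match needed
  Position 3 ('b'): matches sub[0] = 'b'
  Position 4 ('e'): no match needed
  Position 5 ('c'): no match needed
  Position 6 ('c'): no match needed
  Position 7 ('b'): matches sub[1] = 'b'
Only matched 2/4 characters => not a subsequence

0


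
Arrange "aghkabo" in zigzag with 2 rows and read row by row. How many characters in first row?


Zigzag "aghkabo" into 2 rows:
Placing characters:
  'a' => row 0
  'g' => row 1
  'h' => row 0
  'k' => row 1
  'a' => row 0
  'b' => row 1
  'o' => row 0
Rows:
  Row 0: "ahao"
  Row 1: "gkb"
First row length: 4

4


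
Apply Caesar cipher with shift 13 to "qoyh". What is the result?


Caesar cipher: shift "qoyh" by 13
  'q' (pos 16) + 13 = pos 3 = 'd'
  'o' (pos 14) + 13 = pos 1 = 'b'
  'y' (pos 24) + 13 = pos 11 = 'l'
  'h' (pos 7) + 13 = pos 20 = 'u'
Result: dblu

dblu


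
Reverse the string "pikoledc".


Input: pikoledc
Reading characters right to left:
  Position 7: 'c'
  Position 6: 'd'
  Position 5: 'e'
  Position 4: 'l'
  Position 3: 'o'
  Position 2: 'k'
  Position 1: 'i'
  Position 0: 'p'
Reversed: cdelokip

cdelokip


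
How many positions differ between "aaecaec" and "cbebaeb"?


Comparing "aaecaec" and "cbebaeb" position by position:
  Position 0: 'a' vs 'c' => DIFFER
  Position 1: 'a' vs 'b' => DIFFER
  Position 2: 'e' vs 'e' => same
  Position 3: 'c' vs 'b' => DIFFER
  Position 4: 'a' vs 'a' => same
  Position 5: 'e' vs 'e' => same
  Position 6: 'c' vs 'b' => DIFFER
Positions that differ: 4

4


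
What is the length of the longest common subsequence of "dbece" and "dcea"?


LCS of "dbece" and "dcea"
DP table:
           d    c    e    a
      0    0    0    0    0
  d   0    1    1    1    1
  b   0    1    1    1    1
  e   0    1    1    2    2
  c   0    1    2    2    2
  e   0    1    2    3    3
LCS length = dp[5][4] = 3

3


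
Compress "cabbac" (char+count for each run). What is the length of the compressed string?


Input: cabbac
Runs:
  'c' x 1 => "c1"
  'a' x 1 => "a1"
  'b' x 2 => "b2"
  'a' x 1 => "a1"
  'c' x 1 => "c1"
Compressed: "c1a1b2a1c1"
Compressed length: 10

10


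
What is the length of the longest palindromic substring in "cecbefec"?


Input: "cecbefec"
Checking substrings for palindromes:
  [0:3] "cec" (len 3) => palindrome
  [4:7] "efe" (len 3) => palindrome
Longest palindromic substring: "cec" with length 3

3


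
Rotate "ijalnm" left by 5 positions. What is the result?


Input: "ijalnm", rotate left by 5
First 5 characters: "ijaln"
Remaining characters: "m"
Concatenate remaining + first: "m" + "ijaln" = "mijaln"

mijaln


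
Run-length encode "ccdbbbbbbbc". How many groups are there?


Input: ccdbbbbbbbc
Scanning for consecutive runs:
  Group 1: 'c' x 2 (positions 0-1)
  Group 2: 'd' x 1 (positions 2-2)
  Group 3: 'b' x 7 (positions 3-9)
  Group 4: 'c' x 1 (positions 10-10)
Total groups: 4

4


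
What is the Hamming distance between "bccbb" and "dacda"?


Comparing "bccbb" and "dacda" position by position:
  Position 0: 'b' vs 'd' => differ
  Position 1: 'c' vs 'a' => differ
  Position 2: 'c' vs 'c' => same
  Position 3: 'b' vs 'd' => differ
  Position 4: 'b' vs 'a' => differ
Total differences (Hamming distance): 4

4


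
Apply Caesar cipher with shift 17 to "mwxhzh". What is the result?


Caesar cipher: shift "mwxhzh" by 17
  'm' (pos 12) + 17 = pos 3 = 'd'
  'w' (pos 22) + 17 = pos 13 = 'n'
  'x' (pos 23) + 17 = pos 14 = 'o'
  'h' (pos 7) + 17 = pos 24 = 'y'
  'z' (pos 25) + 17 = pos 16 = 'q'
  'h' (pos 7) + 17 = pos 24 = 'y'
Result: dnoyqy

dnoyqy


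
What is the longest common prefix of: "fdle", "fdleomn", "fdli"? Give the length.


Words: fdle, fdleomn, fdli
  Position 0: all 'f' => match
  Position 1: all 'd' => match
  Position 2: all 'l' => match
  Position 3: ('e', 'e', 'i') => mismatch, stop
LCP = "fdl" (length 3)

3


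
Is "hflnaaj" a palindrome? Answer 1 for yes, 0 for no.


Input: hflnaaj
Reversed: jaanlfh
  Compare pos 0 ('h') with pos 6 ('j'): MISMATCH
  Compare pos 1 ('f') with pos 5 ('a'): MISMATCH
  Compare pos 2 ('l') with pos 4 ('a'): MISMATCH
Result: not a palindrome

0


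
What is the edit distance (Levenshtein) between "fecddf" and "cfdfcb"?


Computing edit distance: "fecddf" -> "cfdfcb"
DP table:
           c    f    d    f    c    b
      0    1    2    3    4    5    6
  f   1    1    1    2    3    4    5
  e   2    2    2    2    3    4    5
  c   3    2    3    3    3    3    4
  d   4    3    3    3    4    4    4
  d   5    4    4    3    4    5    5
  f   6    5    4    4    3    4    5
Edit distance = dp[6][6] = 5

5


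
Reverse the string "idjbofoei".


Input: idjbofoei
Reading characters right to left:
  Position 8: 'i'
  Position 7: 'e'
  Position 6: 'o'
  Position 5: 'f'
  Position 4: 'o'
  Position 3: 'b'
  Position 2: 'j'
  Position 1: 'd'
  Position 0: 'i'
Reversed: ieofobjdi

ieofobjdi


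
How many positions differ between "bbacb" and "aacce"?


Comparing "bbacb" and "aacce" position by position:
  Position 0: 'b' vs 'a' => DIFFER
  Position 1: 'b' vs 'a' => DIFFER
  Position 2: 'a' vs 'c' => DIFFER
  Position 3: 'c' vs 'c' => same
  Position 4: 'b' vs 'e' => DIFFER
Positions that differ: 4

4


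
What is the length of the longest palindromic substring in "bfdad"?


Input: "bfdad"
Checking substrings for palindromes:
  [2:5] "dad" (len 3) => palindrome
Longest palindromic substring: "dad" with length 3

3


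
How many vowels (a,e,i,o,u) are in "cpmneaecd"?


Input: cpmneaecd
Checking each character:
  'c' at position 0: consonant
  'p' at position 1: consonant
  'm' at position 2: consonant
  'n' at position 3: consonant
  'e' at position 4: vowel (running total: 1)
  'a' at position 5: vowel (running total: 2)
  'e' at position 6: vowel (running total: 3)
  'c' at position 7: consonant
  'd' at position 8: consonant
Total vowels: 3

3
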